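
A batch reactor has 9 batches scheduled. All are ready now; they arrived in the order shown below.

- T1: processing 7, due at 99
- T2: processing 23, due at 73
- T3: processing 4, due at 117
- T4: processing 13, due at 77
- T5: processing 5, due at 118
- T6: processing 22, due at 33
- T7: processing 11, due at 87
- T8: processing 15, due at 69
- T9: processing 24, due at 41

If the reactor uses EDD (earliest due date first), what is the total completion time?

776

EDD (increasing due date): T6 T9 T8 T2 T4 T7 T1 T3 T5.
T6: 0→22
T9: 22→46
T8: 46→61
T2: 61→84
T4: 84→97
T7: 97→108
T1: 108→115
T3: 115→119
T5: 119→124
Sum = 22+46+61+84+97+108+115+119+124 = 776.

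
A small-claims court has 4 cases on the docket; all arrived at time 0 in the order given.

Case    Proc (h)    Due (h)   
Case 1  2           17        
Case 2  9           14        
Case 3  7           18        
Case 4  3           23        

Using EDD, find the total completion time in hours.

59

EDD (increasing due date): Case 2 Case 1 Case 3 Case 4.
Case 2: 0→9
Case 1: 9→11
Case 3: 11→18
Case 4: 18→21
Sum = 9+11+18+21 = 59.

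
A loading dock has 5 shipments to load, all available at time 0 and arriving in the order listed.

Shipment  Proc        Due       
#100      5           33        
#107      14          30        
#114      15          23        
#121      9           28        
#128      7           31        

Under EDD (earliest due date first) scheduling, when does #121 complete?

EDD (increasing due date): #114 #121 #107 #128 #100.
#114: 0→15
#121: 15→24

24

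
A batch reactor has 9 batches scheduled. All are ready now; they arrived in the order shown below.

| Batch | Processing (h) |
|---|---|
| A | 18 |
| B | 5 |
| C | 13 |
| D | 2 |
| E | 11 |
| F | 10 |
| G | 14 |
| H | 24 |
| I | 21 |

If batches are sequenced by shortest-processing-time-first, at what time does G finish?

55

SPT (increasing processing time): D B F E C G A I H.
D: 0→2
B: 2→7
F: 7→17
E: 17→28
C: 28→41
G: 41→55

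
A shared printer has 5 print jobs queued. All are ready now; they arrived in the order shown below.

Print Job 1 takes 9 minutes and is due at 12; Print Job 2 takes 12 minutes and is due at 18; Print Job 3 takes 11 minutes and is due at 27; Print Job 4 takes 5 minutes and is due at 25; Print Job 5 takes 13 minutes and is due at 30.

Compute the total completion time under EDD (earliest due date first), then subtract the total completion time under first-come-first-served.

EDD (increasing due date): Print Job 1 Print Job 2 Print Job 4 Print Job 3 Print Job 5.
Print Job 1: 0→9
Print Job 2: 9→21
Print Job 4: 21→26
Print Job 3: 26→37
Print Job 5: 37→50
Sum = 9+21+26+37+50 = 143.
FIFO (arrival order): Print Job 1 Print Job 2 Print Job 3 Print Job 4 Print Job 5.
Print Job 1: 0→9
Print Job 2: 9→21
Print Job 3: 21→32
Print Job 4: 32→37
Print Job 5: 37→50
Sum = 9+21+32+37+50 = 149.
Difference = 143 − 149 = -6.

-6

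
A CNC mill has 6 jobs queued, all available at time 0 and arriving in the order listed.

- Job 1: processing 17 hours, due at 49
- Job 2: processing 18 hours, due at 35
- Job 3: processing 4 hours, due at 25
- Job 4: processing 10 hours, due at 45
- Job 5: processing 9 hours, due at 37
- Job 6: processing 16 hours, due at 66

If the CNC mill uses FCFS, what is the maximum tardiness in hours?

FIFO (arrival order): Job 1 Job 2 Job 3 Job 4 Job 5 Job 6.
Job 1: 0→17, due 49, tardiness 0
Job 2: 17→35, due 35, tardiness 0
Job 3: 35→39, due 25, tardiness 14
Job 4: 39→49, due 45, tardiness 4
Job 5: 49→58, due 37, tardiness 21
Job 6: 58→74, due 66, tardiness 8
Maximum = 21.

21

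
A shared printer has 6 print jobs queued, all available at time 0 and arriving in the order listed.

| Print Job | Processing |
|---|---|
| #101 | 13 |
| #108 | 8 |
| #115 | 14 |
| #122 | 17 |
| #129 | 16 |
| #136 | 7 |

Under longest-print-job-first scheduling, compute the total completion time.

300

LPT (decreasing processing time): #122 #129 #115 #101 #108 #136.
#122: 0→17
#129: 17→33
#115: 33→47
#101: 47→60
#108: 60→68
#136: 68→75
Sum = 17+33+47+60+68+75 = 300.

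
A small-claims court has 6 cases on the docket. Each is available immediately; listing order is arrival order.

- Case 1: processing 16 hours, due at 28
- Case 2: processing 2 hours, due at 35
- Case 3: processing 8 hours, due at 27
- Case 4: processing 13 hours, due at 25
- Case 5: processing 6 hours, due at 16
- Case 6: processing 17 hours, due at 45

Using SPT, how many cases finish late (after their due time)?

3

SPT (increasing processing time): Case 2 Case 5 Case 3 Case 4 Case 1 Case 6.
Case 2: 0→2, due 35, tardiness 0
Case 5: 2→8, due 16, tardiness 0
Case 3: 8→16, due 27, tardiness 0
Case 4: 16→29, due 25, tardiness 4
Case 1: 29→45, due 28, tardiness 17
Case 6: 45→62, due 45, tardiness 17
Late cases: 3.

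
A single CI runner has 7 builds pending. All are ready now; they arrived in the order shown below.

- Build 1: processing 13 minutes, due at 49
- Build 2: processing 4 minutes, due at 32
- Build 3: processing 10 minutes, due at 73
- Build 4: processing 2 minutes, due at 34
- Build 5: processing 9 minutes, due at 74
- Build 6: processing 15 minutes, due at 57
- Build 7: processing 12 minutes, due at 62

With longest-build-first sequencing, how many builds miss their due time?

LPT (decreasing processing time): Build 6 Build 1 Build 7 Build 3 Build 5 Build 2 Build 4.
Build 6: 0→15, due 57, tardiness 0
Build 1: 15→28, due 49, tardiness 0
Build 7: 28→40, due 62, tardiness 0
Build 3: 40→50, due 73, tardiness 0
Build 5: 50→59, due 74, tardiness 0
Build 2: 59→63, due 32, tardiness 31
Build 4: 63→65, due 34, tardiness 31
Late builds: 2.

2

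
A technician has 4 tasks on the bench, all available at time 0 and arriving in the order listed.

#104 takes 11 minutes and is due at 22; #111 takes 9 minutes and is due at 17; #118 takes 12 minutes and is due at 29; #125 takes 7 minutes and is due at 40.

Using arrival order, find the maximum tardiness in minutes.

FIFO (arrival order): #104 #111 #118 #125.
#104: 0→11, due 22, tardiness 0
#111: 11→20, due 17, tardiness 3
#118: 20→32, due 29, tardiness 3
#125: 32→39, due 40, tardiness 0
Maximum = 3.

3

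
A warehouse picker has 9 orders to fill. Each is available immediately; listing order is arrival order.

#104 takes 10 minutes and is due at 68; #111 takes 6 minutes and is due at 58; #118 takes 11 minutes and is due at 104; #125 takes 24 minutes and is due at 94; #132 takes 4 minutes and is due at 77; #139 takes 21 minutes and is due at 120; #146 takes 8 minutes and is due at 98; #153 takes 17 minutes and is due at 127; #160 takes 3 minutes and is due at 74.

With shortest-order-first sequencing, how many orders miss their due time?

1

SPT (increasing processing time): #160 #132 #111 #146 #104 #118 #153 #139 #125.
#160: 0→3, due 74, tardiness 0
#132: 3→7, due 77, tardiness 0
#111: 7→13, due 58, tardiness 0
#146: 13→21, due 98, tardiness 0
#104: 21→31, due 68, tardiness 0
#118: 31→42, due 104, tardiness 0
#153: 42→59, due 127, tardiness 0
#139: 59→80, due 120, tardiness 0
#125: 80→104, due 94, tardiness 10
Late orders: 1.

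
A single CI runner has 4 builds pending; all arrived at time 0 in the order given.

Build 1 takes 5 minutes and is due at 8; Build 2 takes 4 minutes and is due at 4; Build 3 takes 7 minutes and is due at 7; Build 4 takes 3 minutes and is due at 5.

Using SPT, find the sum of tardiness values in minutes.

SPT (increasing processing time): Build 4 Build 2 Build 1 Build 3.
Build 4: 0→3, due 5, tardiness 0
Build 2: 3→7, due 4, tardiness 3
Build 1: 7→12, due 8, tardiness 4
Build 3: 12→19, due 7, tardiness 12
Sum = 0+3+4+12 = 19.

19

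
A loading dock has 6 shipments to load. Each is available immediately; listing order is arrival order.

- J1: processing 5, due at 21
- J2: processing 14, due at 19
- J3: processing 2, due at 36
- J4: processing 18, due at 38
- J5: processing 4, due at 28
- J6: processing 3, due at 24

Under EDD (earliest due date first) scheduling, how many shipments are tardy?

EDD (increasing due date): J2 J1 J6 J5 J3 J4.
J2: 0→14, due 19, tardiness 0
J1: 14→19, due 21, tardiness 0
J6: 19→22, due 24, tardiness 0
J5: 22→26, due 28, tardiness 0
J3: 26→28, due 36, tardiness 0
J4: 28→46, due 38, tardiness 8
Late shipments: 1.

1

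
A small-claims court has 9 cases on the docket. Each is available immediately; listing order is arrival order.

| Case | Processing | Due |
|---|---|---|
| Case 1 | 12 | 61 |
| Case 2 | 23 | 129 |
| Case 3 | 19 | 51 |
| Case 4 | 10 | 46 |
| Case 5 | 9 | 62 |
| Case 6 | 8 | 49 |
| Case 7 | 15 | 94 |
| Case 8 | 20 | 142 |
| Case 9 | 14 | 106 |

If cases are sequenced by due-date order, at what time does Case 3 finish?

37

EDD (increasing due date): Case 4 Case 6 Case 3 Case 1 Case 5 Case 7 Case 9 Case 2 Case 8.
Case 4: 0→10
Case 6: 10→18
Case 3: 18→37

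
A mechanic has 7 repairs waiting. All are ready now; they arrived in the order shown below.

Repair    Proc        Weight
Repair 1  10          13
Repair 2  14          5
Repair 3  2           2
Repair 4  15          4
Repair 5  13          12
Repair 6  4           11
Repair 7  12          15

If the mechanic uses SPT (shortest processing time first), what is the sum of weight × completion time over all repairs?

1745

SPT (increasing processing time): Repair 3 Repair 6 Repair 1 Repair 7 Repair 5 Repair 2 Repair 4.
Repair 3: finishes 2, weight 2, w·C = 4
Repair 6: finishes 6, weight 11, w·C = 66
Repair 1: finishes 16, weight 13, w·C = 208
Repair 7: finishes 28, weight 15, w·C = 420
Repair 5: finishes 41, weight 12, w·C = 492
Repair 2: finishes 55, weight 5, w·C = 275
Repair 4: finishes 70, weight 4, w·C = 280
Sum = 4+66+208+420+492+275+280 = 1745.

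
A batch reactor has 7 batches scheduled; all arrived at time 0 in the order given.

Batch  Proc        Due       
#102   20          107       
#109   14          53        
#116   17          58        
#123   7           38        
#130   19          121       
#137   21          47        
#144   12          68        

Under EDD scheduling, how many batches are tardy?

EDD (increasing due date): #123 #137 #109 #116 #144 #102 #130.
#123: 0→7, due 38, tardiness 0
#137: 7→28, due 47, tardiness 0
#109: 28→42, due 53, tardiness 0
#116: 42→59, due 58, tardiness 1
#144: 59→71, due 68, tardiness 3
#102: 71→91, due 107, tardiness 0
#130: 91→110, due 121, tardiness 0
Late batches: 2.

2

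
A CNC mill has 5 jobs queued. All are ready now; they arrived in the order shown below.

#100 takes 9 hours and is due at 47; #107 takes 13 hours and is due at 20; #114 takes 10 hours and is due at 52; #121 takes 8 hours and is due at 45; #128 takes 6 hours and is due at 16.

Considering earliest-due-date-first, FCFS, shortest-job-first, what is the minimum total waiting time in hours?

EDD (increasing due date): #128 #107 #121 #100 #114.
#128: waits 0, runs 0→6
#107: waits 6, runs 6→19
#121: waits 19, runs 19→27
#100: waits 27, runs 27→36
#114: waits 36, runs 36→46
Sum = 0+6+19+27+36 = 88.
FIFO (arrival order): #100 #107 #114 #121 #128.
#100: waits 0, runs 0→9
#107: waits 9, runs 9→22
#114: waits 22, runs 22→32
#121: waits 32, runs 32→40
#128: waits 40, runs 40→46
Sum = 0+9+22+32+40 = 103.
SPT (increasing processing time): #128 #121 #100 #114 #107.
#128: waits 0, runs 0→6
#121: waits 6, runs 6→14
#100: waits 14, runs 14→23
#114: waits 23, runs 23→33
#107: waits 33, runs 33→46
Sum = 0+6+14+23+33 = 76.
EDD 88, FIFO 103, SPT 76 → minimum 76.

76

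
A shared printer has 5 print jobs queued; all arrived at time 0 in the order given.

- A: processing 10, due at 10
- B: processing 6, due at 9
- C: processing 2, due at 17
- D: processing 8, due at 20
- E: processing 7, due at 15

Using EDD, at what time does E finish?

23

EDD (increasing due date): B A E C D.
B: 0→6
A: 6→16
E: 16→23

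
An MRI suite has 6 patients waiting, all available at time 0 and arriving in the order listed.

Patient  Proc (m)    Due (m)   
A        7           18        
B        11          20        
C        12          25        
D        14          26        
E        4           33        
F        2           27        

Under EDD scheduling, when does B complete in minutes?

18

EDD (increasing due date): A B C D F E.
A: 0→7
B: 7→18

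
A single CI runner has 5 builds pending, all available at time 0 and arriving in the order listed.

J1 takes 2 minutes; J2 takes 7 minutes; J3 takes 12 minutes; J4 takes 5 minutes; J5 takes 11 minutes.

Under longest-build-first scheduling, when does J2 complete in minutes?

30

LPT (decreasing processing time): J3 J5 J2 J4 J1.
J3: 0→12
J5: 12→23
J2: 23→30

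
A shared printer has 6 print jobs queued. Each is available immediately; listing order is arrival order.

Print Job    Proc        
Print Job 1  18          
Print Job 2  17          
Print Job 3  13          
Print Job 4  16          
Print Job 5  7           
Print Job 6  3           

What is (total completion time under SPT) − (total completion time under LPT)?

SPT (increasing processing time): Print Job 6 Print Job 5 Print Job 3 Print Job 4 Print Job 2 Print Job 1.
Print Job 6: 0→3
Print Job 5: 3→10
Print Job 3: 10→23
Print Job 4: 23→39
Print Job 2: 39→56
Print Job 1: 56→74
Sum = 3+10+23+39+56+74 = 205.
LPT (decreasing processing time): Print Job 1 Print Job 2 Print Job 4 Print Job 3 Print Job 5 Print Job 6.
Print Job 1: 0→18
Print Job 2: 18→35
Print Job 4: 35→51
Print Job 3: 51→64
Print Job 5: 64→71
Print Job 6: 71→74
Sum = 18+35+51+64+71+74 = 313.
Difference = 205 − 313 = -108.

-108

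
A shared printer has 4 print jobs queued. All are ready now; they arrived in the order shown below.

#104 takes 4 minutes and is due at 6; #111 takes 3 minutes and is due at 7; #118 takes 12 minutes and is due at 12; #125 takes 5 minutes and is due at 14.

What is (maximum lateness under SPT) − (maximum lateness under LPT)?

SPT (increasing processing time): #111 #104 #125 #118.
#111: 0→3, due 7, lateness -4
#104: 3→7, due 6, lateness 1
#125: 7→12, due 14, lateness -2
#118: 12→24, due 12, lateness 12
Maximum = 12.
LPT (decreasing processing time): #118 #125 #104 #111.
#118: 0→12, due 12, lateness 0
#125: 12→17, due 14, lateness 3
#104: 17→21, due 6, lateness 15
#111: 21→24, due 7, lateness 17
Maximum = 17.
Difference = 12 − 17 = -5.

-5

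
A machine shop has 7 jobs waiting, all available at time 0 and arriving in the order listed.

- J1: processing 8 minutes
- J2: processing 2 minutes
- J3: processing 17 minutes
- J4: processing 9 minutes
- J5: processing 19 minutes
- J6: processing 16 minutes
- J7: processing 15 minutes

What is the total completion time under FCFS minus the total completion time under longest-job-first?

FIFO (arrival order): J1 J2 J3 J4 J5 J6 J7.
J1: 0→8
J2: 8→10
J3: 10→27
J4: 27→36
J5: 36→55
J6: 55→71
J7: 71→86
Sum = 8+10+27+36+55+71+86 = 293.
LPT (decreasing processing time): J5 J3 J6 J7 J4 J1 J2.
J5: 0→19
J3: 19→36
J6: 36→52
J7: 52→67
J4: 67→76
J1: 76→84
J2: 84→86
Sum = 19+36+52+67+76+84+86 = 420.
Difference = 293 − 420 = -127.

-127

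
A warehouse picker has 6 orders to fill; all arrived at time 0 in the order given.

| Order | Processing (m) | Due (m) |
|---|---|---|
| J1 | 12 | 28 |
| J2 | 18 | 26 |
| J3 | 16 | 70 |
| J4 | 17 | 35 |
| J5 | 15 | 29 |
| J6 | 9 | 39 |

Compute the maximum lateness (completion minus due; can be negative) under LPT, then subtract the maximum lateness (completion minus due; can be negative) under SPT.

-11

LPT (decreasing processing time): J2 J4 J3 J5 J1 J6.
J2: 0→18, due 26, lateness -8
J4: 18→35, due 35, lateness 0
J3: 35→51, due 70, lateness -19
J5: 51→66, due 29, lateness 37
J1: 66→78, due 28, lateness 50
J6: 78→87, due 39, lateness 48
Maximum = 50.
SPT (increasing processing time): J6 J1 J5 J3 J4 J2.
J6: 0→9, due 39, lateness -30
J1: 9→21, due 28, lateness -7
J5: 21→36, due 29, lateness 7
J3: 36→52, due 70, lateness -18
J4: 52→69, due 35, lateness 34
J2: 69→87, due 26, lateness 61
Maximum = 61.
Difference = 50 − 61 = -11.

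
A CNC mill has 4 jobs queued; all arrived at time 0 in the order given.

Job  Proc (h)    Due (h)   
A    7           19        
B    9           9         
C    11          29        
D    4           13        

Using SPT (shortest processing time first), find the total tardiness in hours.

13

SPT (increasing processing time): D A B C.
D: 0→4, due 13, tardiness 0
A: 4→11, due 19, tardiness 0
B: 11→20, due 9, tardiness 11
C: 20→31, due 29, tardiness 2
Sum = 0+0+11+2 = 13.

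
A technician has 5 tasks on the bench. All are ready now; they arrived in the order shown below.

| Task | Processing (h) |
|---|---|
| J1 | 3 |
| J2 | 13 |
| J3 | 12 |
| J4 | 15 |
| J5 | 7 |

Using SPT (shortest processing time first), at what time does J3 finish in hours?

SPT (increasing processing time): J1 J5 J3 J2 J4.
J1: 0→3
J5: 3→10
J3: 10→22

22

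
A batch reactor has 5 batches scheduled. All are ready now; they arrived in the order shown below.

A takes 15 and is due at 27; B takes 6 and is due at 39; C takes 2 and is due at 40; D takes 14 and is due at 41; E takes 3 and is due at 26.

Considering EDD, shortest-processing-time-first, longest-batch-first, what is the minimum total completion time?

83

EDD (increasing due date): E A B C D.
E: 0→3
A: 3→18
B: 18→24
C: 24→26
D: 26→40
Sum = 3+18+24+26+40 = 111.
SPT (increasing processing time): C E B D A.
C: 0→2
E: 2→5
B: 5→11
D: 11→25
A: 25→40
Sum = 2+5+11+25+40 = 83.
LPT (decreasing processing time): A D B E C.
A: 0→15
D: 15→29
B: 29→35
E: 35→38
C: 38→40
Sum = 15+29+35+38+40 = 157.
EDD 111, SPT 83, LPT 157 → minimum 83.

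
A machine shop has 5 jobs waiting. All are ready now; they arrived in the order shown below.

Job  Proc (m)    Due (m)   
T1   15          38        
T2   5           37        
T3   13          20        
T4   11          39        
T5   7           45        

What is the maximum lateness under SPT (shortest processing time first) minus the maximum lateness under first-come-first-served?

3

SPT (increasing processing time): T2 T5 T4 T3 T1.
T2: 0→5, due 37, lateness -32
T5: 5→12, due 45, lateness -33
T4: 12→23, due 39, lateness -16
T3: 23→36, due 20, lateness 16
T1: 36→51, due 38, lateness 13
Maximum = 16.
FIFO (arrival order): T1 T2 T3 T4 T5.
T1: 0→15, due 38, lateness -23
T2: 15→20, due 37, lateness -17
T3: 20→33, due 20, lateness 13
T4: 33→44, due 39, lateness 5
T5: 44→51, due 45, lateness 6
Maximum = 13.
Difference = 16 − 13 = 3.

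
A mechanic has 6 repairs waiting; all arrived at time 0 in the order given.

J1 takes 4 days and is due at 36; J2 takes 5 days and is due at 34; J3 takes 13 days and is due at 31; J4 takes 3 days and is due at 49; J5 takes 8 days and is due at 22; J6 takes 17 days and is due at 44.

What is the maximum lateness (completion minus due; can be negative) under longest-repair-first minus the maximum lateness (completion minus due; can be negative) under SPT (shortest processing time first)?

LPT (decreasing processing time): J6 J3 J5 J2 J1 J4.
J6: 0→17, due 44, lateness -27
J3: 17→30, due 31, lateness -1
J5: 30→38, due 22, lateness 16
J2: 38→43, due 34, lateness 9
J1: 43→47, due 36, lateness 11
J4: 47→50, due 49, lateness 1
Maximum = 16.
SPT (increasing processing time): J4 J1 J2 J5 J3 J6.
J4: 0→3, due 49, lateness -46
J1: 3→7, due 36, lateness -29
J2: 7→12, due 34, lateness -22
J5: 12→20, due 22, lateness -2
J3: 20→33, due 31, lateness 2
J6: 33→50, due 44, lateness 6
Maximum = 6.
Difference = 16 − 6 = 10.

10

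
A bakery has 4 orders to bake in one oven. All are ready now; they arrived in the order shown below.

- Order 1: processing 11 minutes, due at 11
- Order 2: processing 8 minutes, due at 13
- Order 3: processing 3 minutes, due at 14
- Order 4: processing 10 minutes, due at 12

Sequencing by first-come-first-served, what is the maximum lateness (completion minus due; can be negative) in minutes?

20

FIFO (arrival order): Order 1 Order 2 Order 3 Order 4.
Order 1: 0→11, due 11, lateness 0
Order 2: 11→19, due 13, lateness 6
Order 3: 19→22, due 14, lateness 8
Order 4: 22→32, due 12, lateness 20
Maximum = 20.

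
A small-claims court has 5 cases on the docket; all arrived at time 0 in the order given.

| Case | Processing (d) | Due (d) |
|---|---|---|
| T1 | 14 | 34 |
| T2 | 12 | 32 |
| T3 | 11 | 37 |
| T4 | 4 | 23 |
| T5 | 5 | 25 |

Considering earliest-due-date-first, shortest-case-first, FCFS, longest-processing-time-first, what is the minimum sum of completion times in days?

111

EDD (increasing due date): T4 T5 T2 T1 T3.
T4: 0→4
T5: 4→9
T2: 9→21
T1: 21→35
T3: 35→46
Sum = 4+9+21+35+46 = 115.
SPT (increasing processing time): T4 T5 T3 T2 T1.
T4: 0→4
T5: 4→9
T3: 9→20
T2: 20→32
T1: 32→46
Sum = 4+9+20+32+46 = 111.
FIFO (arrival order): T1 T2 T3 T4 T5.
T1: 0→14
T2: 14→26
T3: 26→37
T4: 37→41
T5: 41→46
Sum = 14+26+37+41+46 = 164.
LPT (decreasing processing time): T1 T2 T3 T5 T4.
T1: 0→14
T2: 14→26
T3: 26→37
T5: 37→42
T4: 42→46
Sum = 14+26+37+42+46 = 165.
EDD 115, SPT 111, FIFO 164, LPT 165 → minimum 111.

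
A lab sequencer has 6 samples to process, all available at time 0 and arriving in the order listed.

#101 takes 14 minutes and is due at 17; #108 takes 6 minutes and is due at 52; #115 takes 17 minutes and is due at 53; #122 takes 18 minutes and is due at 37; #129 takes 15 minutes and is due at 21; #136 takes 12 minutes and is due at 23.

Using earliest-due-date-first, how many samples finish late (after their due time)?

EDD (increasing due date): #101 #129 #136 #122 #108 #115.
#101: 0→14, due 17, tardiness 0
#129: 14→29, due 21, tardiness 8
#136: 29→41, due 23, tardiness 18
#122: 41→59, due 37, tardiness 22
#108: 59→65, due 52, tardiness 13
#115: 65→82, due 53, tardiness 29
Late samples: 5.

5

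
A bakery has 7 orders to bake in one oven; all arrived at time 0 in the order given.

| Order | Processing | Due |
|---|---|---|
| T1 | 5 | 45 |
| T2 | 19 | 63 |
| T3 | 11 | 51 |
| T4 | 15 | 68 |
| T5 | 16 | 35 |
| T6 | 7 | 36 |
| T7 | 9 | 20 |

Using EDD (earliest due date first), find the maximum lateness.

EDD (increasing due date): T7 T5 T6 T1 T3 T2 T4.
T7: 0→9, due 20, lateness -11
T5: 9→25, due 35, lateness -10
T6: 25→32, due 36, lateness -4
T1: 32→37, due 45, lateness -8
T3: 37→48, due 51, lateness -3
T2: 48→67, due 63, lateness 4
T4: 67→82, due 68, lateness 14
Maximum = 14.

14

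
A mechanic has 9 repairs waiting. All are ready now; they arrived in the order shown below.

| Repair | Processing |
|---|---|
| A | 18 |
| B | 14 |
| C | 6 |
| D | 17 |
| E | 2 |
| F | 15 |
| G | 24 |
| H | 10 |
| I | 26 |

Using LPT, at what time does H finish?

LPT (decreasing processing time): I G A D F B H C E.
I: 0→26
G: 26→50
A: 50→68
D: 68→85
F: 85→100
B: 100→114
H: 114→124

124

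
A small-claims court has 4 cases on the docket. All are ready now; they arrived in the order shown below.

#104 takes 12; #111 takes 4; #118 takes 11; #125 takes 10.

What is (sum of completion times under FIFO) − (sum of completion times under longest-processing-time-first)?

-13

FIFO (arrival order): #104 #111 #118 #125.
#104: 0→12
#111: 12→16
#118: 16→27
#125: 27→37
Sum = 12+16+27+37 = 92.
LPT (decreasing processing time): #104 #118 #125 #111.
#104: 0→12
#118: 12→23
#125: 23→33
#111: 33→37
Sum = 12+23+33+37 = 105.
Difference = 92 − 105 = -13.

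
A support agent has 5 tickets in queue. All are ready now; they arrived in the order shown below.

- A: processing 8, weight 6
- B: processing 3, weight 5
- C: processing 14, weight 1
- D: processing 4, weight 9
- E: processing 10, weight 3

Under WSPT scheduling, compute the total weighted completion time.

WSPT (decreasing weight/processing-time ratio): D B A E C.
D: finishes 4, weight 9, w·C = 36
B: finishes 7, weight 5, w·C = 35
A: finishes 15, weight 6, w·C = 90
E: finishes 25, weight 3, w·C = 75
C: finishes 39, weight 1, w·C = 39
Sum = 36+35+90+75+39 = 275.

275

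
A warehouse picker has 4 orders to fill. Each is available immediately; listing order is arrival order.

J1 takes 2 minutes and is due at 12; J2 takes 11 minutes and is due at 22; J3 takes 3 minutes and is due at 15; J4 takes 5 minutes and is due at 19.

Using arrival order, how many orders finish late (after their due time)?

2

FIFO (arrival order): J1 J2 J3 J4.
J1: 0→2, due 12, tardiness 0
J2: 2→13, due 22, tardiness 0
J3: 13→16, due 15, tardiness 1
J4: 16→21, due 19, tardiness 2
Late orders: 2.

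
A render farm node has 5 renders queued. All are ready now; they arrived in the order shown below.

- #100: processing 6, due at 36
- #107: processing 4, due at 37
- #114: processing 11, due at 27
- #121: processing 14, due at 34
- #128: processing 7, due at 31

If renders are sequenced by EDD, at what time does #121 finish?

32

EDD (increasing due date): #114 #128 #121 #100 #107.
#114: 0→11
#128: 11→18
#121: 18→32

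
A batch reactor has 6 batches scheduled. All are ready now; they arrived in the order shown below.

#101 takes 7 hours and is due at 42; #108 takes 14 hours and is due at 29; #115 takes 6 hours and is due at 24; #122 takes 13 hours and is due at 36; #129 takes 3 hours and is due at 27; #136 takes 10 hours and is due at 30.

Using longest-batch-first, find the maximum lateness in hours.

26

LPT (decreasing processing time): #108 #122 #136 #101 #115 #129.
#108: 0→14, due 29, lateness -15
#122: 14→27, due 36, lateness -9
#136: 27→37, due 30, lateness 7
#101: 37→44, due 42, lateness 2
#115: 44→50, due 24, lateness 26
#129: 50→53, due 27, lateness 26
Maximum = 26.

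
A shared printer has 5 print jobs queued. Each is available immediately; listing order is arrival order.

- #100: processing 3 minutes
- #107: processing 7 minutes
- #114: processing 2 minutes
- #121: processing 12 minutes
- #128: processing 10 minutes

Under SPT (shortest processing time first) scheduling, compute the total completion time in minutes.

SPT (increasing processing time): #114 #100 #107 #128 #121.
#114: 0→2
#100: 2→5
#107: 5→12
#128: 12→22
#121: 22→34
Sum = 2+5+12+22+34 = 75.

75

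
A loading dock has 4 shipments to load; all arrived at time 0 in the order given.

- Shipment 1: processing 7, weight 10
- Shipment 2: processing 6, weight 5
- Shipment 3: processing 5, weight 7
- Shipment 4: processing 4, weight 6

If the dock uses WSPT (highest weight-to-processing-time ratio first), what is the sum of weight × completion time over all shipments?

WSPT (decreasing weight/processing-time ratio): Shipment 4 Shipment 1 Shipment 3 Shipment 2.
Shipment 4: finishes 4, weight 6, w·C = 24
Shipment 1: finishes 11, weight 10, w·C = 110
Shipment 3: finishes 16, weight 7, w·C = 112
Shipment 2: finishes 22, weight 5, w·C = 110
Sum = 24+110+112+110 = 356.

356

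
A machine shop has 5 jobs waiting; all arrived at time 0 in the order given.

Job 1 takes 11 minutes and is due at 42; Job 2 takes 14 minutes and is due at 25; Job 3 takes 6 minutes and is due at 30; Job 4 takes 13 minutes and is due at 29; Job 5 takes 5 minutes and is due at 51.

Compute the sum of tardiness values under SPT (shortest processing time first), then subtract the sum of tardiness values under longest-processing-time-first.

SPT (increasing processing time): Job 5 Job 3 Job 1 Job 4 Job 2.
Job 5: 0→5, due 51, tardiness 0
Job 3: 5→11, due 30, tardiness 0
Job 1: 11→22, due 42, tardiness 0
Job 4: 22→35, due 29, tardiness 6
Job 2: 35→49, due 25, tardiness 24
Sum = 0+0+0+6+24 = 30.
LPT (decreasing processing time): Job 2 Job 4 Job 1 Job 3 Job 5.
Job 2: 0→14, due 25, tardiness 0
Job 4: 14→27, due 29, tardiness 0
Job 1: 27→38, due 42, tardiness 0
Job 3: 38→44, due 30, tardiness 14
Job 5: 44→49, due 51, tardiness 0
Sum = 0+0+0+14+0 = 14.
Difference = 30 − 14 = 16.

16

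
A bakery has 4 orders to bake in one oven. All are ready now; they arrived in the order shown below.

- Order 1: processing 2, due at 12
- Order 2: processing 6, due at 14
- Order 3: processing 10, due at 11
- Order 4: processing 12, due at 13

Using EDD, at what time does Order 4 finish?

24

EDD (increasing due date): Order 3 Order 1 Order 4 Order 2.
Order 3: 0→10
Order 1: 10→12
Order 4: 12→24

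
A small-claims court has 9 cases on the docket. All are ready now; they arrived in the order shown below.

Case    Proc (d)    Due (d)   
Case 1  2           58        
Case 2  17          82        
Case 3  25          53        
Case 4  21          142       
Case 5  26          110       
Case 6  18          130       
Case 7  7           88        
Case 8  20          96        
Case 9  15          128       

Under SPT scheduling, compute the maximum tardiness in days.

SPT (increasing processing time): Case 1 Case 7 Case 9 Case 2 Case 6 Case 8 Case 4 Case 3 Case 5.
Case 1: 0→2, due 58, tardiness 0
Case 7: 2→9, due 88, tardiness 0
Case 9: 9→24, due 128, tardiness 0
Case 2: 24→41, due 82, tardiness 0
Case 6: 41→59, due 130, tardiness 0
Case 8: 59→79, due 96, tardiness 0
Case 4: 79→100, due 142, tardiness 0
Case 3: 100→125, due 53, tardiness 72
Case 5: 125→151, due 110, tardiness 41
Maximum = 72.

72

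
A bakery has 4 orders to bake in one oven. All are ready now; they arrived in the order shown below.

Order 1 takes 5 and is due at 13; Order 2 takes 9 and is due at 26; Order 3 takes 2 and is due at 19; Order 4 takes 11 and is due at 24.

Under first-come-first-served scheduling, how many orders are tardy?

1

FIFO (arrival order): Order 1 Order 2 Order 3 Order 4.
Order 1: 0→5, due 13, tardiness 0
Order 2: 5→14, due 26, tardiness 0
Order 3: 14→16, due 19, tardiness 0
Order 4: 16→27, due 24, tardiness 3
Late orders: 1.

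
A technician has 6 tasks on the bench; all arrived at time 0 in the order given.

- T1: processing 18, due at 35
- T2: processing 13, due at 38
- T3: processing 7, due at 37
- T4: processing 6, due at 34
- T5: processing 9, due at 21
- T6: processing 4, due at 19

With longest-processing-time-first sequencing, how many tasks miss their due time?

4

LPT (decreasing processing time): T1 T2 T5 T3 T4 T6.
T1: 0→18, due 35, tardiness 0
T2: 18→31, due 38, tardiness 0
T5: 31→40, due 21, tardiness 19
T3: 40→47, due 37, tardiness 10
T4: 47→53, due 34, tardiness 19
T6: 53→57, due 19, tardiness 38
Late tasks: 4.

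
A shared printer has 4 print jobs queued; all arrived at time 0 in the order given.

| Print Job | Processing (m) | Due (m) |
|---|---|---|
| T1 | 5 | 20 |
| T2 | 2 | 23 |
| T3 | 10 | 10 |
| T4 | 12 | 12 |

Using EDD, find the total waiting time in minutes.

EDD (increasing due date): T3 T4 T1 T2.
T3: waits 0, runs 0→10
T4: waits 10, runs 10→22
T1: waits 22, runs 22→27
T2: waits 27, runs 27→29
Sum = 0+10+22+27 = 59.

59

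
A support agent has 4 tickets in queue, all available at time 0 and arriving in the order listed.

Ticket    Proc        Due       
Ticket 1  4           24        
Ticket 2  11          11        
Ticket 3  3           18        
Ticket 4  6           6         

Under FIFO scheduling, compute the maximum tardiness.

FIFO (arrival order): Ticket 1 Ticket 2 Ticket 3 Ticket 4.
Ticket 1: 0→4, due 24, tardiness 0
Ticket 2: 4→15, due 11, tardiness 4
Ticket 3: 15→18, due 18, tardiness 0
Ticket 4: 18→24, due 6, tardiness 18
Maximum = 18.

18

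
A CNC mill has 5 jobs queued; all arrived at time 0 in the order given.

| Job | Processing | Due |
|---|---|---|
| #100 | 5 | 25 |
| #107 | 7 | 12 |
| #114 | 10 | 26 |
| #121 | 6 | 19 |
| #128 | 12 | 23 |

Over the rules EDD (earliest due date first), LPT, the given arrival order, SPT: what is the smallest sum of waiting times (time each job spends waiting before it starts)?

62

EDD (increasing due date): #107 #121 #128 #100 #114.
#107: waits 0, runs 0→7
#121: waits 7, runs 7→13
#128: waits 13, runs 13→25
#100: waits 25, runs 25→30
#114: waits 30, runs 30→40
Sum = 0+7+13+25+30 = 75.
LPT (decreasing processing time): #128 #114 #107 #121 #100.
#128: waits 0, runs 0→12
#114: waits 12, runs 12→22
#107: waits 22, runs 22→29
#121: waits 29, runs 29→35
#100: waits 35, runs 35→40
Sum = 0+12+22+29+35 = 98.
FIFO (arrival order): #100 #107 #114 #121 #128.
#100: waits 0, runs 0→5
#107: waits 5, runs 5→12
#114: waits 12, runs 12→22
#121: waits 22, runs 22→28
#128: waits 28, runs 28→40
Sum = 0+5+12+22+28 = 67.
SPT (increasing processing time): #100 #121 #107 #114 #128.
#100: waits 0, runs 0→5
#121: waits 5, runs 5→11
#107: waits 11, runs 11→18
#114: waits 18, runs 18→28
#128: waits 28, runs 28→40
Sum = 0+5+11+18+28 = 62.
EDD 75, LPT 98, FIFO 67, SPT 62 → minimum 62.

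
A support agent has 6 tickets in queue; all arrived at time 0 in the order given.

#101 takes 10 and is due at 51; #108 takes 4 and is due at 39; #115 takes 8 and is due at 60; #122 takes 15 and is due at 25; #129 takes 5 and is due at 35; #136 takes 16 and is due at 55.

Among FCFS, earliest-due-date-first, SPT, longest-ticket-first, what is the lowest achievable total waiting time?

FIFO (arrival order): #101 #108 #115 #122 #129 #136.
#101: waits 0, runs 0→10
#108: waits 10, runs 10→14
#115: waits 14, runs 14→22
#122: waits 22, runs 22→37
#129: waits 37, runs 37→42
#136: waits 42, runs 42→58
Sum = 0+10+14+22+37+42 = 125.
EDD (increasing due date): #122 #129 #108 #101 #136 #115.
#122: waits 0, runs 0→15
#129: waits 15, runs 15→20
#108: waits 20, runs 20→24
#101: waits 24, runs 24→34
#136: waits 34, runs 34→50
#115: waits 50, runs 50→58
Sum = 0+15+20+24+34+50 = 143.
SPT (increasing processing time): #108 #129 #115 #101 #122 #136.
#108: waits 0, runs 0→4
#129: waits 4, runs 4→9
#115: waits 9, runs 9→17
#101: waits 17, runs 17→27
#122: waits 27, runs 27→42
#136: waits 42, runs 42→58
Sum = 0+4+9+17+27+42 = 99.
LPT (decreasing processing time): #136 #122 #101 #115 #129 #108.
#136: waits 0, runs 0→16
#122: waits 16, runs 16→31
#101: waits 31, runs 31→41
#115: waits 41, runs 41→49
#129: waits 49, runs 49→54
#108: waits 54, runs 54→58
Sum = 0+16+31+41+49+54 = 191.
FIFO 125, EDD 143, SPT 99, LPT 191 → minimum 99.

99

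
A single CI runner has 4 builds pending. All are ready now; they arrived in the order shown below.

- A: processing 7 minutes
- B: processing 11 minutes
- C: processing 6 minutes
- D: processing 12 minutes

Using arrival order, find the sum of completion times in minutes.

FIFO (arrival order): A B C D.
A: 0→7
B: 7→18
C: 18→24
D: 24→36
Sum = 7+18+24+36 = 85.

85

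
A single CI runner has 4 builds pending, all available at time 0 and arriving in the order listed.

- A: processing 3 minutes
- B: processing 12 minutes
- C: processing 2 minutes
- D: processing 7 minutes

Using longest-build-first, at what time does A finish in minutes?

LPT (decreasing processing time): B D A C.
B: 0→12
D: 12→19
A: 19→22

22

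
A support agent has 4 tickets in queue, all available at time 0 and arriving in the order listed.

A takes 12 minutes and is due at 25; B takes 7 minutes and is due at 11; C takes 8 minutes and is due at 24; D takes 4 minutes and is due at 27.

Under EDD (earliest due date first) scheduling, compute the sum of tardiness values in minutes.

EDD (increasing due date): B C A D.
B: 0→7, due 11, tardiness 0
C: 7→15, due 24, tardiness 0
A: 15→27, due 25, tardiness 2
D: 27→31, due 27, tardiness 4
Sum = 0+0+2+4 = 6.

6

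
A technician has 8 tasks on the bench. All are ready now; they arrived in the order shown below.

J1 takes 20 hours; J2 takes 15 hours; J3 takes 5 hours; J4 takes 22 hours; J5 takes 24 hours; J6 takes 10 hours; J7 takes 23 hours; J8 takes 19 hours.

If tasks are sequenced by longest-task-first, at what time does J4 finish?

LPT (decreasing processing time): J5 J7 J4 J1 J8 J2 J6 J3.
J5: 0→24
J7: 24→47
J4: 47→69

69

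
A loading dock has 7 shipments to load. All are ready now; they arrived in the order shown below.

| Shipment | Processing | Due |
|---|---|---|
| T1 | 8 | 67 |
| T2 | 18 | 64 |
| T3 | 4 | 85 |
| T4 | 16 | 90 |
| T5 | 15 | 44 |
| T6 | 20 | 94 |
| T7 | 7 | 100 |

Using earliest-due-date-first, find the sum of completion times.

364

EDD (increasing due date): T5 T2 T1 T3 T4 T6 T7.
T5: 0→15
T2: 15→33
T1: 33→41
T3: 41→45
T4: 45→61
T6: 61→81
T7: 81→88
Sum = 15+33+41+45+61+81+88 = 364.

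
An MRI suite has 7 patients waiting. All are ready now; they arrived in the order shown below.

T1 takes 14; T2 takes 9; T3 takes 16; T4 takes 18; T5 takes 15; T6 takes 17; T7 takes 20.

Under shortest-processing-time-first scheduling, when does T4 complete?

SPT (increasing processing time): T2 T1 T5 T3 T6 T4 T7.
T2: 0→9
T1: 9→23
T5: 23→38
T3: 38→54
T6: 54→71
T4: 71→89

89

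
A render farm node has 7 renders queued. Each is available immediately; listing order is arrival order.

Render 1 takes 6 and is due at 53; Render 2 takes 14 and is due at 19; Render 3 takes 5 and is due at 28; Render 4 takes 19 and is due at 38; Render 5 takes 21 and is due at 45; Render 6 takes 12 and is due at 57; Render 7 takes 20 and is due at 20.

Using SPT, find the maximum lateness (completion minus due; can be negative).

SPT (increasing processing time): Render 3 Render 1 Render 6 Render 2 Render 4 Render 7 Render 5.
Render 3: 0→5, due 28, lateness -23
Render 1: 5→11, due 53, lateness -42
Render 6: 11→23, due 57, lateness -34
Render 2: 23→37, due 19, lateness 18
Render 4: 37→56, due 38, lateness 18
Render 7: 56→76, due 20, lateness 56
Render 5: 76→97, due 45, lateness 52
Maximum = 56.

56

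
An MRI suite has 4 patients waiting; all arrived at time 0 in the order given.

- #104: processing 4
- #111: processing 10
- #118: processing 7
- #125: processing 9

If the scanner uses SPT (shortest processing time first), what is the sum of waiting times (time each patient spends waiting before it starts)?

35

SPT (increasing processing time): #104 #118 #125 #111.
#104: waits 0, runs 0→4
#118: waits 4, runs 4→11
#125: waits 11, runs 11→20
#111: waits 20, runs 20→30
Sum = 0+4+11+20 = 35.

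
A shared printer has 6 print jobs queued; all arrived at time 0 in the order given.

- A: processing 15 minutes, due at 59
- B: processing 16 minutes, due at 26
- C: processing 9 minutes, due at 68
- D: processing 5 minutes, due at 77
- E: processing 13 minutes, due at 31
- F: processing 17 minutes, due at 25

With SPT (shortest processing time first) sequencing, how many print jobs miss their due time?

SPT (increasing processing time): D C E A B F.
D: 0→5, due 77, tardiness 0
C: 5→14, due 68, tardiness 0
E: 14→27, due 31, tardiness 0
A: 27→42, due 59, tardiness 0
B: 42→58, due 26, tardiness 32
F: 58→75, due 25, tardiness 50
Late print jobs: 2.

2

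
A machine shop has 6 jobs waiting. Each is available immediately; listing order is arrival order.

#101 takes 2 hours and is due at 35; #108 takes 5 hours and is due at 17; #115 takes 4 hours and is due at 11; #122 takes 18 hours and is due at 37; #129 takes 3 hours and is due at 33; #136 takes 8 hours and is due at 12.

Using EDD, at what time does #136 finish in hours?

EDD (increasing due date): #115 #136 #108 #129 #101 #122.
#115: 0→4
#136: 4→12

12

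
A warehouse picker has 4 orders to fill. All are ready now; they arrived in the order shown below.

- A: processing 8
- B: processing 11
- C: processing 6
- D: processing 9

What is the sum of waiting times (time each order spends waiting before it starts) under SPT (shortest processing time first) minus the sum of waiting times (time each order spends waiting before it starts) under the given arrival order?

SPT (increasing processing time): C A D B.
C: waits 0, runs 0→6
A: waits 6, runs 6→14
D: waits 14, runs 14→23
B: waits 23, runs 23→34
Sum = 0+6+14+23 = 43.
FIFO (arrival order): A B C D.
A: waits 0, runs 0→8
B: waits 8, runs 8→19
C: waits 19, runs 19→25
D: waits 25, runs 25→34
Sum = 0+8+19+25 = 52.
Difference = 43 − 52 = -9.

-9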